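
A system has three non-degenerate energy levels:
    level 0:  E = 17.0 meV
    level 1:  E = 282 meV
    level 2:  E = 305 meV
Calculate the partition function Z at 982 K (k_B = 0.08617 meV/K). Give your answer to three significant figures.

k_BT = 0.08617 × 982 K = 84.619 meV.
Eᵢ/kT = 0.20090, 3.3326, 3.6044.
Z = Σ e^(−Eᵢ/kT) = e^(−0.20090) + e^(−3.3326) + e^(−3.6044) = 0.81799 + 0.035700 + 0.027204 = 0.88089.

Z = 0.881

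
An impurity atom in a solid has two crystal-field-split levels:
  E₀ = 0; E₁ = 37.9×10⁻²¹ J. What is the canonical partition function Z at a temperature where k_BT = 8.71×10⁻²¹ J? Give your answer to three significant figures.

Z = 1.01

Eᵢ/kT = 0, 4.3513.
Z = Σ e^(−Eᵢ/kT) = e^(−0) + e^(−4.3513) = 1.0000 + 0.012890 = 1.0129.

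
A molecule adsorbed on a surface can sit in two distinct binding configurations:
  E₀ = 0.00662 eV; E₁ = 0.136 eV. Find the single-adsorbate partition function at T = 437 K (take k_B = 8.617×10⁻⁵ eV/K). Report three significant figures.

Z = 0.866

k_BT = 8.617×10⁻⁵ × 437 K = 0.037656 eV.
Eᵢ/kT = 0.17580, 3.6116.
Z = Σ e^(−Eᵢ/kT) = e^(−0.17580) + e^(−3.6116) = 0.83879 + 0.027009 = 0.86580.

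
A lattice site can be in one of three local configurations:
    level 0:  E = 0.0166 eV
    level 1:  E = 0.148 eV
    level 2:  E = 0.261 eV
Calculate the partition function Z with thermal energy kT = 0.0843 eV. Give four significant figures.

Z = 1.039

Eᵢ/kT = 0.196916, 1.75563, 3.09609.
Z = Σ e^(−Eᵢ/kT) = e^(−0.196916) + e^(−1.75563) + e^(−3.09609) = 0.821260 + 0.172798 + 0.0452257 = 1.03928.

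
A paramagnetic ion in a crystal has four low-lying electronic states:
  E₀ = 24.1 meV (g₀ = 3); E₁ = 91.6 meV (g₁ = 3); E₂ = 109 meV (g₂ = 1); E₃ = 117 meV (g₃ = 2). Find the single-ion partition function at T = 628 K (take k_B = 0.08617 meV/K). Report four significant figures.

k_BT = 0.08617 × 628 K = 54.1148 meV.
Eᵢ/kT = 0.445350, 1.69270, 2.01424, 2.16207.
Z = Σ gᵢe^(−Eᵢ/kT) = 3·e^(−0.445350) + 3·e^(−1.69270) + 1·e^(−2.01424) + 2·e^(−2.16207) = 1.92180 + 0.552066 + 0.133422 + 0.230173 = 2.83746.

Z = 2.837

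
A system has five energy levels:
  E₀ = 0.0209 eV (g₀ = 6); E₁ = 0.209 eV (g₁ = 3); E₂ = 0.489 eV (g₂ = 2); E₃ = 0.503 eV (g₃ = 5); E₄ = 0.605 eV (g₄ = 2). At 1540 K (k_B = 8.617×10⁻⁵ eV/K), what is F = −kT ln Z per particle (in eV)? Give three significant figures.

k_BT = 8.617×10⁻⁵ × 1540 K = 0.13270 eV.
Eᵢ/kT = 0.15750, 1.5750, 3.6850, 3.7905, 4.5592.
Z = Σ gᵢe^(−Eᵢ/kT) = 6·e^(−0.15750) + 3·e^(−1.5750) + 2·e^(−3.6850) + 5·e^(−3.7905) + 2·e^(−4.5592) = 5.1257 + 0.62102 + 0.050194 + 0.11292 + 0.020941 = 5.9308.
F = −kT ln Z = −0.13270 × ln(5.9308) = −0.13270 × 1.7802 = -0.236 eV.

-0.236 eV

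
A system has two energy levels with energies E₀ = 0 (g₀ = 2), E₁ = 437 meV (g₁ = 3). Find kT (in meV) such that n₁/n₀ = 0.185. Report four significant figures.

n₁/n₀ = (g₁/g₀) exp[−(E₁−E₀)/kT] = 0.185.
⇒ (E₁−E₀)/kT = ln((3/2)/0.185) = ln(8.10811) = 2.09286.
kT = 437 meV / 2.09286 = 208.8 meV.

208.8 meV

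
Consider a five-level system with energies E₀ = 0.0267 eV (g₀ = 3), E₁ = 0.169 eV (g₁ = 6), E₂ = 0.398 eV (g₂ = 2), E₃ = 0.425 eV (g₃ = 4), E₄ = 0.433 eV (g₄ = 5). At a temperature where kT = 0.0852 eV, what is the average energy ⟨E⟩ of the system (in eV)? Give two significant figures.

Eᵢ/kT = 0.3134, 1.984, 4.671, 4.988, 5.082.
Z = Σ gᵢe^(−Eᵢ/kT) = 3·e^(−0.3134) + 6·e^(−1.984) + 2·e^(−4.671) + 4·e^(−4.988) + 5·e^(−5.082) = 2.193 + 0.8251 + 0.01873 + 0.02728 + 0.03104 = 3.095.
⟨E⟩ = Σ Eᵢ gᵢe^(−Eᵢ/kT) / Z = (0.0267·2.193 + 0.169·0.8251 + 0.398·0.01873 + 0.425·0.02728 + 0.433·0.03104) / 3.095 = 0.074 eV.

0.074 eV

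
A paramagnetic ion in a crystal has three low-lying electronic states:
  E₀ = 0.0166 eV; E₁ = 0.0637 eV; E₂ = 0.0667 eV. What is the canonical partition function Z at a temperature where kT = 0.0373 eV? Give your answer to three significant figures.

Eᵢ/kT = 0.44504, 1.7078, 1.7882.
Z = Σ e^(−Eᵢ/kT) = e^(−0.44504) + e^(−1.7078) + e^(−1.7882) = 0.64080 + 0.18126 + 0.16726 = 0.98932.

Z = 0.989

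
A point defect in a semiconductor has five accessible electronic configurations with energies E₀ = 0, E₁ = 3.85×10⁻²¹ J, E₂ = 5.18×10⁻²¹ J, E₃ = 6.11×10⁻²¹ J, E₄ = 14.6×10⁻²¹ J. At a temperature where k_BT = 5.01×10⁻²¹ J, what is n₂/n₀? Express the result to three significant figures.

n₂/n₀ = exp[−(E₂−E₀)/kT] = exp(−(5.18 ×10⁻²¹ J)/(5.01 ×10⁻²¹ J)) = exp(-1.0339) = 0.356.

0.356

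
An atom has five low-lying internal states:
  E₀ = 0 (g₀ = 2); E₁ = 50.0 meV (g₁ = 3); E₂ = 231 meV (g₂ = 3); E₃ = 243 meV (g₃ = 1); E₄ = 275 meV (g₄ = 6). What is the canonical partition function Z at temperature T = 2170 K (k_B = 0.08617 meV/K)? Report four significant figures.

k_BT = 0.08617 × 2170 K = 186.989 meV.
Eᵢ/kT = 0, 0.267395, 1.23537, 1.29954, 1.47067.
Z = Σ gᵢe^(−Eᵢ/kT) = 2·e^(−0) + 3·e^(−0.267395) + 3·e^(−1.23537) + 1·e^(−1.29954) + 6·e^(−1.47067) = 2.00000 + 2.29611 + 0.872182 + 0.272657 + 1.37863 = 6.81958.

Z = 6.820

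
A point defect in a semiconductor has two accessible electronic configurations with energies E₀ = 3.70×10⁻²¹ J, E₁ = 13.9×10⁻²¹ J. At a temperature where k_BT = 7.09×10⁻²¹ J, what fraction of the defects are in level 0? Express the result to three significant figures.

Eᵢ/kT = 0.52186, 1.9605.
Z = Σ e^(−Eᵢ/kT) = e^(−0.52186) + e^(−1.9605) = 0.59342 + 0.14079 = 0.73421.
P₀ = e^(−E₀/kT) / Z = 0.59342/0.73421 = 0.808.

0.808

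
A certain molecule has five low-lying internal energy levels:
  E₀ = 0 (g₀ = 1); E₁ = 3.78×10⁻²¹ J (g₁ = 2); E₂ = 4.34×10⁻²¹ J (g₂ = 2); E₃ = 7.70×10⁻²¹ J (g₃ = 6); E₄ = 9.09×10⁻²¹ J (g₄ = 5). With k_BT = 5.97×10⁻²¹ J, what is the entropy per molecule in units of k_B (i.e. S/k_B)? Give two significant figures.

Eᵢ/kT = 0, 0.6332, 0.7270, 1.290, 1.523.
Z = Σ gᵢe^(−Eᵢ/kT) = 1·e^(−0) + 2·e^(−0.6332) + 2·e^(−0.7270) + 6·e^(−1.290) + 5·e^(−1.523) = 1.000 + 1.062 + 0.9667 + 1.652 + 1.090 = 5.771.
⟨E⟩ = Σ EᵢPᵢ = 5.344 ×10⁻²¹ J.
S/k_B = ln Z + ⟨E⟩/kT = ln(5.771) + 5.344/5.97 = 1.753 + 0.8951 = 2.6.

2.6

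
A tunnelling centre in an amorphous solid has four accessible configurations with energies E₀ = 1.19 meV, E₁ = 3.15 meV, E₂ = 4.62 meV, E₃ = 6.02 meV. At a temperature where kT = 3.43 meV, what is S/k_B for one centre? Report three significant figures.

1.25

Eᵢ/kT = 0.34694, 0.91837, 1.3469, 1.7551.
Z = Σ e^(−Eᵢ/kT) = e^(−0.34694) + e^(−0.91837) + e^(−1.3469) + e^(−1.7551) = 0.70685 + 0.39917 + 0.26005 + 0.17289 = 1.5390.
⟨E⟩ = Σ EᵢPᵢ = 2.8205 meV.
S/k_B = ln Z + ⟨E⟩/kT = ln(1.5390) + 2.8205/3.43 = 0.43113 + 0.82230 = 1.25.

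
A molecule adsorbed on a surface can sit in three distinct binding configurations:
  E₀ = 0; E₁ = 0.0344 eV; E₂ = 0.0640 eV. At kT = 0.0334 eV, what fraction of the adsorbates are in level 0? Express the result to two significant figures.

0.66

Eᵢ/kT = 0, 1.030, 1.916.
Z = Σ e^(−Eᵢ/kT) = e^(−0) + e^(−1.030) + e^(−1.916) = 1.000 + 0.3570 + 0.1472 = 1.504.
P₀ = e^(−E₀/kT) / Z = 1.000/1.504 = 0.66.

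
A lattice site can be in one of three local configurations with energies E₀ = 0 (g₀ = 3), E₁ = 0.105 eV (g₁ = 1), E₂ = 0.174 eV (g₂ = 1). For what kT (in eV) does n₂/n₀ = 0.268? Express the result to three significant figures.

0.798 eV

n₂/n₀ = (g₂/g₀) exp[−(E₂−E₀)/kT] = 0.268.
⇒ (E₂−E₀)/kT = ln((1/3)/0.268) = ln(1.2438) = 0.21817.
kT = 0.174 eV / 0.21817 = 0.798 eV.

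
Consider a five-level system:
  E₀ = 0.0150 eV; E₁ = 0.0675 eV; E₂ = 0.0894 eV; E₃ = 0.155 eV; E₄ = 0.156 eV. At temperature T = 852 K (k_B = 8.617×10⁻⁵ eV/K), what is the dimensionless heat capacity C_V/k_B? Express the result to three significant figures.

k_BT = 8.617×10⁻⁵ × 852 K = 0.073417 eV.
Eᵢ/kT = 0.20431, 0.91941, 1.2177, 2.1112, 2.1248.
Z = Σ e^(−Eᵢ/kT) = e^(−0.20431) + e^(−0.91941) + e^(−1.2177) + e^(−2.1112) + e^(−2.1248) = 0.81521 + 0.39875 + 0.29591 + 0.12109 + 0.11946 = 1.7504.
⟨E⟩ = 0.058845 eV, ⟨E²⟩ = 0.0058167 eV².
C_V/k_B = (⟨E²⟩ − ⟨E⟩²)/(kT)² = (0.0058167 − 0.0034627)/0.0053901 = 0.437.

0.437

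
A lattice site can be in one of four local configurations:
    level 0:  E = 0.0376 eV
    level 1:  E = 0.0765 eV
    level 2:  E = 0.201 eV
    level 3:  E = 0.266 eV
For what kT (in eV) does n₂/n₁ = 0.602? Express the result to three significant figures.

n₂/n₁ = exp[−(E₂−E₁)/kT] = 0.602.
⇒ (E₂−E₁)/kT = ln(1/0.602) = ln(1.6611) = 0.50748.
kT = 0.1245 eV / 0.50748 = 0.245 eV.

0.245 eV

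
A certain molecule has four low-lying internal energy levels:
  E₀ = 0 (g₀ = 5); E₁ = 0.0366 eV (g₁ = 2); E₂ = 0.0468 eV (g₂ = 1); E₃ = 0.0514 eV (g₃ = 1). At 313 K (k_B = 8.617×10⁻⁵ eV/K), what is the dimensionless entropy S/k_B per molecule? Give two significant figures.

k_BT = 8.617×10⁻⁵ × 313 K = 0.02697 eV.
Eᵢ/kT = 0, 1.357, 1.735, 1.906.
Z = Σ gᵢe^(−Eᵢ/kT) = 5·e^(−0) + 2·e^(−1.357) + 1·e^(−1.735) + 1·e^(−1.906) = 5.000 + 0.5149 + 0.1764 + 0.1487 = 5.840.
⟨E⟩ = Σ EᵢPᵢ = 0.005949 eV.
S/k_B = ln Z + ⟨E⟩/kT = ln(5.840) + 0.005949/0.02697 = 1.765 + 0.2206 = 2.0.

2.0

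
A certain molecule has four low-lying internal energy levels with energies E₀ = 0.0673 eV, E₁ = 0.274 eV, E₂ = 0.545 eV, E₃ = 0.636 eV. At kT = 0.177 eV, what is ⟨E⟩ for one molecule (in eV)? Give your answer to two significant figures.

Eᵢ/kT = 0.3802, 1.548, 3.079, 3.593.
Z = Σ e^(−Eᵢ/kT) = e^(−0.3802) + e^(−1.548) + e^(−3.079) + e^(−3.593) = 0.6837 + 0.2127 + 0.04601 + 0.02752 = 0.9699.
⟨E⟩ = Σ Eᵢ e^(−Eᵢ/kT) / Z = (0.0673·0.6837 + 0.274·0.2127 + 0.545·0.04601 + 0.636·0.02752) / 0.9699 = 0.15 eV.

0.15 eV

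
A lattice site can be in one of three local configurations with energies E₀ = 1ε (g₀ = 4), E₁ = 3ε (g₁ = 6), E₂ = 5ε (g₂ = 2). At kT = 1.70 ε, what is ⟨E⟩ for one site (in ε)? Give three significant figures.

1.74 ε

Eᵢ/kT = 0.58824, 1.7647, 2.9412.
Z = Σ gᵢe^(−Eᵢ/kT) = 4·e^(−0.58824) + 6·e^(−1.7647) + 2·e^(−2.9412) = 2.2212 + 1.0274 + 0.10560 = 3.3542.
⟨E⟩ = Σ Eᵢ gᵢe^(−Eᵢ/kT) / Z = (1·2.2212 + 3·1.0274 + 5·0.10560) / 3.3542 = 1.74 ε.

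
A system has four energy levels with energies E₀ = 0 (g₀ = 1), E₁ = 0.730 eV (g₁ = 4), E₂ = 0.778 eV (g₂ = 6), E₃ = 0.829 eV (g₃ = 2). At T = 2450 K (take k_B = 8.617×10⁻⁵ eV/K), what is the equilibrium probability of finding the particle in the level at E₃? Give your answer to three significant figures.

0.0300

k_BT = 8.617×10⁻⁵ × 2450 K = 0.21112 eV.
Eᵢ/kT = 0, 3.4577, 3.6851, 3.9267.
Z = Σ gᵢe^(−Eᵢ/kT) = 1·e^(−0) + 4·e^(−3.4577) + 6·e^(−3.6851) + 2·e^(−3.9267) = 1.0000 + 0.12601 + 0.15057 + 0.039417 = 1.3160.
P₃ = g₃ e^(−E₃/kT) / Z = 0.039417/1.3160 = 0.0300.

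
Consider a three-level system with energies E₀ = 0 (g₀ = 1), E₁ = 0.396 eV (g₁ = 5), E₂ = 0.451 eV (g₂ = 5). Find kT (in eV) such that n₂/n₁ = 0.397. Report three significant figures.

n₂/n₁ = (g₂/g₁) exp[−(E₂−E₁)/kT] = 0.397.
⇒ (E₂−E₁)/kT = ln((5/5)/0.397) = ln(2.5189) = 0.92382.
kT = 0.055 eV / 0.92382 = 0.0595 eV.

0.0595 eV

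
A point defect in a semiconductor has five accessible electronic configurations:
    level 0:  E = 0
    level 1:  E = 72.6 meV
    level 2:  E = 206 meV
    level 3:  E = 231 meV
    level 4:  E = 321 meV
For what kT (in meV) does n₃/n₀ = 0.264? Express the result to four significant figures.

173.4 meV

n₃/n₀ = exp[−(E₃−E₀)/kT] = 0.264.
⇒ (E₃−E₀)/kT = ln(1/0.264) = ln(3.78788) = 1.33181.
kT = 231 meV / 1.33181 = 173.4 meV.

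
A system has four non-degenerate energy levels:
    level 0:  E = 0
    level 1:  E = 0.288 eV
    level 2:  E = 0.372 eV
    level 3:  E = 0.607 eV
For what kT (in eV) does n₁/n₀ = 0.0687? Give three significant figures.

0.108 eV

n₁/n₀ = exp[−(E₁−E₀)/kT] = 0.0687.
⇒ (E₁−E₀)/kT = ln(1/0.0687) = ln(14.556) = 2.6780.
kT = 0.288 eV / 2.6780 = 0.108 eV.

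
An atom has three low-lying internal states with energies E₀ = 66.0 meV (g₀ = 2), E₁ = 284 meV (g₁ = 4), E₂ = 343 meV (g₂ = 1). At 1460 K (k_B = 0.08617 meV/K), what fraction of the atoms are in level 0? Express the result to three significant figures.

0.710

k_BT = 0.08617 × 1460 K = 125.81 meV.
Eᵢ/kT = 0.52460, 2.2574, 2.7263.
Z = Σ gᵢe^(−Eᵢ/kT) = 2·e^(−0.52460) + 4·e^(−2.2574) + 1·e^(−2.7263) = 1.1836 + 0.41849 + 0.065461 = 1.6676.
P₀ = g₀ e^(−E₀/kT) / Z = 1.1836/1.6676 = 0.710.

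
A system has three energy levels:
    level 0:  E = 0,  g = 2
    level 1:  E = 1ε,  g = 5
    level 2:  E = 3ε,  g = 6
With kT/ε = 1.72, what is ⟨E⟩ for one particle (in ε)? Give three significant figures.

Eᵢ/kT = 0, 0.58140, 1.7442.
Z = Σ gᵢe^(−Eᵢ/kT) = 2·e^(−0) + 5·e^(−0.58140) + 6·e^(−1.7442) = 2.0000 + 2.7956 + 1.0487 = 5.8443.
⟨E⟩ = Σ Eᵢ gᵢe^(−Eᵢ/kT) / Z = (0·2.0000 + 1·2.7956 + 3·1.0487) / 5.8443 = 1.02 ε.

1.02 ε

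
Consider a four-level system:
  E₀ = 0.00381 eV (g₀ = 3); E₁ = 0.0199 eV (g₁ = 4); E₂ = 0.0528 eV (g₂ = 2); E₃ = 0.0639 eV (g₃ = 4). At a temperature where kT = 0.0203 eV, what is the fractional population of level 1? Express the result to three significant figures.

Eᵢ/kT = 0.18768, 0.98030, 2.6010, 3.1478.
Z = Σ gᵢe^(−Eᵢ/kT) = 3·e^(−0.18768) + 4·e^(−0.98030) + 2·e^(−2.6010) + 4·e^(−3.1478) = 2.4866 + 1.5008 + 0.14840 + 0.17179 = 4.3076.
P₁ = g₁ e^(−E₁/kT) / Z = 1.5008/4.3076 = 0.348.

0.348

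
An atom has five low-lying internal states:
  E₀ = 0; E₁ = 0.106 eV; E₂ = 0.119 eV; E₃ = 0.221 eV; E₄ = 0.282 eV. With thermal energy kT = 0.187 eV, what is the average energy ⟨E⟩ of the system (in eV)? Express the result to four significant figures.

Eᵢ/kT = 0, 0.566845, 0.636364, 1.18182, 1.50802.
Z = Σ e^(−Eᵢ/kT) = e^(−0) + e^(−0.566845) + e^(−0.636364) + e^(−1.18182) + e^(−1.50802) = 1.00000 + 0.567312 + 0.529213 + 0.306720 + 0.221348 = 2.62459.
⟨E⟩ = Σ Eᵢ e^(−Eᵢ/kT) / Z = (0·1.00000 + 0.106·0.567312 + 0.119·0.529213 + 0.221·0.306720 + 0.282·0.221348) / 2.62459 = 0.09652 eV.

0.09652 eV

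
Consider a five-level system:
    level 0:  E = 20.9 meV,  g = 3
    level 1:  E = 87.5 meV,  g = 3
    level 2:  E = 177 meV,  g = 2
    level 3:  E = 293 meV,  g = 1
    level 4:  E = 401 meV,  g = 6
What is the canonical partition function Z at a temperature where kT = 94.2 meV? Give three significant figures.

Z = 4.02

Eᵢ/kT = 0.22187, 0.92887, 1.8790, 3.1104, 4.2569.
Z = Σ gᵢe^(−Eᵢ/kT) = 3·e^(−0.22187) + 3·e^(−0.92887) + 2·e^(−1.8790) + 1·e^(−3.1104) + 6·e^(−4.2569) = 2.4031 + 1.1850 + 0.30549 + 0.044583 + 0.084997 = 4.0232.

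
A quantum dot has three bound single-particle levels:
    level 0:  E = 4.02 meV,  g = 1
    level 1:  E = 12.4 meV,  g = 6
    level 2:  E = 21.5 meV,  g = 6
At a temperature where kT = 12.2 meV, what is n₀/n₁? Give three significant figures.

0.331

n₀/n₁ = (g₀/g₁) exp[−(E₀−E₁)/kT] = (1/6) × exp(−(-8.38 meV)/(12.2 meV)) = (1/6) × exp(0.68689) = 0.331.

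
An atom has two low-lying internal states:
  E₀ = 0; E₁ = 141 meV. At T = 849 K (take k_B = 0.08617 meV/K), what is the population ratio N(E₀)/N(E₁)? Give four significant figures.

6.871

k_BT = 0.08617 × 849 K = 73.1583 meV.
n₀/n₁ = exp[−(E₀−E₁)/kT] = exp(−(-141 meV)/(73.1583 meV)) = exp(1.92733) = 6.871.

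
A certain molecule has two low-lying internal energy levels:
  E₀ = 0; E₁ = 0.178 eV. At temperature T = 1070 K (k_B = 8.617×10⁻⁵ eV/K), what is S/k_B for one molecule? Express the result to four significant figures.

k_BT = 8.617×10⁻⁵ × 1070 K = 0.0922019 eV.
Eᵢ/kT = 0, 1.93055.
Z = Σ e^(−Eᵢ/kT) = e^(−0) + e^(−1.93055) = 1.00000 + 0.145068 = 1.14507.
⟨E⟩ = Σ EᵢPᵢ = 0.0225507 eV.
S/k_B = ln Z + ⟨E⟩/kT = ln(1.14507) + 0.0225507/0.0922019 = 0.135466 + 0.244580 = 0.3800.

0.3800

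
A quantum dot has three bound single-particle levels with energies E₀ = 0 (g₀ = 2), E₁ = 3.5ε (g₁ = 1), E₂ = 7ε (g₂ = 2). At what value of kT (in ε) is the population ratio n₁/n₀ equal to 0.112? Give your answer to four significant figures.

n₁/n₀ = (g₁/g₀) exp[−(E₁−E₀)/kT] = 0.112.
⇒ (E₁−E₀)/kT = ln((1/2)/0.112) = ln(4.46429) = 1.49611.
kT = 3.5ε / 1.49611 = 2.339 ε.

2.339 ε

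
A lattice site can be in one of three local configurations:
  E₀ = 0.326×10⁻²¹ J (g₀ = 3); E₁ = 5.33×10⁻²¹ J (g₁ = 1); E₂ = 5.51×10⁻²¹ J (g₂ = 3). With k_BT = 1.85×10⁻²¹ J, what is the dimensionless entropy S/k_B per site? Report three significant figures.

1.39

Eᵢ/kT = 0.17622, 2.8811, 2.9784.
Z = Σ gᵢe^(−Eᵢ/kT) = 3·e^(−0.17622) + 1·e^(−2.8811) + 3·e^(−2.9784) = 2.5153 + 0.056073 + 0.15262 = 2.7240.
⟨E⟩ = Σ EᵢPᵢ = 0.71945 ×10⁻²¹ J.
S/k_B = ln Z + ⟨E⟩/kT = ln(2.7240) + 0.71945/1.85 = 1.0021 + 0.38889 = 1.39.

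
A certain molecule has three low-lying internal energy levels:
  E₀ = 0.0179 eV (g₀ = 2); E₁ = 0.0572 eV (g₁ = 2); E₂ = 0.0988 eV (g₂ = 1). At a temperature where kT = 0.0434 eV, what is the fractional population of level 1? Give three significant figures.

0.273

Eᵢ/kT = 0.41244, 1.3180, 2.2765.
Z = Σ gᵢe^(−Eᵢ/kT) = 2·e^(−0.41244) + 2·e^(−1.3180) + 1·e^(−2.2765) = 1.3241 + 0.53534 + 0.10264 = 1.9621.
P₁ = g₁ e^(−E₁/kT) / Z = 0.53534/1.9621 = 0.273.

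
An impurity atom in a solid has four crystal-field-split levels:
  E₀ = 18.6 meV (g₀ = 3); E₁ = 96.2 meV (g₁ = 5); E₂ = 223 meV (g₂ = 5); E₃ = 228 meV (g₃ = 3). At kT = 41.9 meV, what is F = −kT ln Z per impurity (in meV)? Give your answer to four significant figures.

Eᵢ/kT = 0.443914, 2.29594, 5.32220, 5.44153.
Z = Σ gᵢe^(−Eᵢ/kT) = 3·e^(−0.443914) + 5·e^(−2.29594) + 5·e^(−5.32220) + 3·e^(−5.44153) = 1.92456 + 0.503334 + 0.0244100 + 0.0129985 = 2.46530.
F = −kT ln Z = −41.9 × ln(2.46530) = −41.9 × 0.902314 = -37.81 meV.

-37.81 meV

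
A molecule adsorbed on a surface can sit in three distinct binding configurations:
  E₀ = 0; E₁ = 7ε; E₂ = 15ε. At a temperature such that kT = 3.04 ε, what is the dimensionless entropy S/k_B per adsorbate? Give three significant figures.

0.342

Eᵢ/kT = 0, 2.3026, 4.9342.
Z = Σ e^(−Eᵢ/kT) = e^(−0) + e^(−2.3026) + e^(−4.9342) = 1.0000 + 0.099999 + 0.0071962 = 1.1072.
⟨E⟩ = Σ EᵢPᵢ = 0.72971 ε.
S/k_B = ln Z + ⟨E⟩/kT = ln(1.1072) + 0.72971/3.04 = 0.10183 + 0.24004 = 0.342.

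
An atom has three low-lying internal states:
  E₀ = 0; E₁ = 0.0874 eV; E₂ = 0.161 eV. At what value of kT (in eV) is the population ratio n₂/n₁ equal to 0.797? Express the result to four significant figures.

0.3244 eV

n₂/n₁ = exp[−(E₂−E₁)/kT] = 0.797.
⇒ (E₂−E₁)/kT = ln(1/0.797) = ln(1.25471) = 0.226904.
kT = 0.0736 eV / 0.226904 = 0.3244 eV.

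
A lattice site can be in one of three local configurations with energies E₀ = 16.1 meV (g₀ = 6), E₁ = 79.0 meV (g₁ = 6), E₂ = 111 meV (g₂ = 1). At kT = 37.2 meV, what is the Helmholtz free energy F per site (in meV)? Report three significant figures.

Eᵢ/kT = 0.43280, 2.1237, 2.9839.
Z = Σ gᵢe^(−Eᵢ/kT) = 6·e^(−0.43280) + 6·e^(−2.1237) + 1·e^(−2.9839) = 3.8921 + 0.71753 + 0.050595 = 4.6602.
F = −kT ln Z = −37.2 × ln(4.6602) = −37.2 × 1.5391 = -57.3 meV.

-57.3 meV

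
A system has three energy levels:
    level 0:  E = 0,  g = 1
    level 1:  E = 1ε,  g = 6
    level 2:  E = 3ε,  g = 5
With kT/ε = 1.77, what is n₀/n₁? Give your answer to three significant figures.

0.293

n₀/n₁ = (g₀/g₁) exp[−(E₀−E₁)/kT] = (1/6) × exp(−(-1ε)/(1.77ε)) = (1/6) × exp(0.56497) = 0.293.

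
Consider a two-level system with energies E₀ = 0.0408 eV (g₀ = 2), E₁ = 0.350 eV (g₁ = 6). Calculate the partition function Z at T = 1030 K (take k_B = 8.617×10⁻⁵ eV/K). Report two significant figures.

k_BT = 8.617×10⁻⁵ × 1030 K = 0.08876 eV.
Eᵢ/kT = 0.4597, 3.943.
Z = Σ gᵢe^(−Eᵢ/kT) = 2·e^(−0.4597) + 6·e^(−3.943) = 1.263 + 0.1163 = 1.379.

Z = 1.4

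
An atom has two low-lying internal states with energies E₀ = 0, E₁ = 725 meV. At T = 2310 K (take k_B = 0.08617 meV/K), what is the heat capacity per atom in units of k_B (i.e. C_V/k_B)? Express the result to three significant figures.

k_BT = 0.08617 × 2310 K = 199.05 meV.
Eᵢ/kT = 0, 3.6423.
Z = Σ e^(−Eᵢ/kT) = e^(−0) + e^(−3.6423) = 1.0000 + 0.026192 = 1.0262.
⟨E⟩ = 18.504 meV, ⟨E²⟩ = 13416 meV².
C_V/k_B = (⟨E²⟩ − ⟨E⟩²)/(kT)² = (13416 − 342.40)/39621 = 0.330.

0.330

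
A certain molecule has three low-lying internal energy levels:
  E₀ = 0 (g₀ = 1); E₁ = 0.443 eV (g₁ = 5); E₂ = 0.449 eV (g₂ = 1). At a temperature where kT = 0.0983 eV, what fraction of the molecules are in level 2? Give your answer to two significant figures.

0.0097

Eᵢ/kT = 0, 4.507, 4.568.
Z = Σ gᵢe^(−Eᵢ/kT) = 1·e^(−0) + 5·e^(−4.507) + 1·e^(−4.568) = 1.000 + 0.05516 + 0.01038 = 1.066.
P₂ = g₂ e^(−E₂/kT) / Z = 0.01038/1.066 = 0.0097.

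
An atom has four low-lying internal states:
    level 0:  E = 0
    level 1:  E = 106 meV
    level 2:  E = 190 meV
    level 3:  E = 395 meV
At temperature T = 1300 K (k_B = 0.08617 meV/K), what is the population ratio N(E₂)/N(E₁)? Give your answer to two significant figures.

0.47

k_BT = 0.08617 × 1300 K = 112.0 meV.
n₂/n₁ = exp[−(E₂−E₁)/kT] = exp(−(84 meV)/(112.0 meV)) = exp(-0.7500) = 0.47.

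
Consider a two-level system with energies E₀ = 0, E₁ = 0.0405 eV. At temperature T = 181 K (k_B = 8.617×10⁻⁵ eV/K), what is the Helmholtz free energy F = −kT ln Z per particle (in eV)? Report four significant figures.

k_BT = 8.617×10⁻⁵ × 181 K = 0.0155968 eV.
Eᵢ/kT = 0, 2.59669.
Z = Σ e^(−Eᵢ/kT) = e^(−0) + e^(−2.59669) = 1.00000 + 0.0745198 = 1.07452.
F = −kT ln Z = −0.0155968 × ln(1.07452) = −0.0155968 × 0.0718741 = -0.001121 eV.

-0.001121 eV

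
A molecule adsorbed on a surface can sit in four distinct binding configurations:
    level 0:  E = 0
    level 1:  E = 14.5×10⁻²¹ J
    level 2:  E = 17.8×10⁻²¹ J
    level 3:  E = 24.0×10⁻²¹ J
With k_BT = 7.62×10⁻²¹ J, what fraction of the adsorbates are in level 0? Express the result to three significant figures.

0.776

Eᵢ/kT = 0, 1.9029, 2.3360, 3.1496.
Z = Σ e^(−Eᵢ/kT) = e^(−0) + e^(−1.9029) + e^(−2.3360) + e^(−3.1496) = 1.0000 + 0.14914 + 0.096714 + 0.042869 = 1.2887.
P₀ = e^(−E₀/kT) / Z = 1.0000/1.2887 = 0.776.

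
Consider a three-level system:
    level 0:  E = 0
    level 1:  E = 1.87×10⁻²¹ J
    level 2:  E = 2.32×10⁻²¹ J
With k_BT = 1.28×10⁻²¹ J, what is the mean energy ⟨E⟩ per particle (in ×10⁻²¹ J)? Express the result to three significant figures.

0.582 ×10⁻²¹ J

Eᵢ/kT = 0, 1.4609, 1.8125.
Z = Σ e^(−Eᵢ/kT) = e^(−0) + e^(−1.4609) + e^(−1.8125) = 1.0000 + 0.23203 + 0.16325 = 1.3953.
⟨E⟩ = Σ Eᵢ e^(−Eᵢ/kT) / Z = (0·1.0000 + 1.87·0.23203 + 2.32·0.16325) / 1.3953 = 0.582 ×10⁻²¹ J.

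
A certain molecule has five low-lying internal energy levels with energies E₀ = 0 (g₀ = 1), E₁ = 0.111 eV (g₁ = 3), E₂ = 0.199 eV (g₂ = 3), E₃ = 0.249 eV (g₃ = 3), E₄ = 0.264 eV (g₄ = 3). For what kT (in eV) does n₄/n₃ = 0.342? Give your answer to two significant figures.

0.014 eV

n₄/n₃ = (g₄/g₃) exp[−(E₄−E₃)/kT] = 0.342.
⇒ (E₄−E₃)/kT = ln((3/3)/0.342) = ln(2.924) = 1.073.
kT = 0.015 eV / 1.073 = 0.014 eV.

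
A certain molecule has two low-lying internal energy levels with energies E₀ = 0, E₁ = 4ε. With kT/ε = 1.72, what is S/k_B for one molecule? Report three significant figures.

Eᵢ/kT = 0, 2.3256.
Z = Σ e^(−Eᵢ/kT) = e^(−0) + e^(−2.3256) = 1.0000 + 0.097725 = 1.0977.
⟨E⟩ = Σ EᵢPᵢ = 0.35611 ε.
S/k_B = ln Z + ⟨E⟩/kT = ln(1.0977) + 0.35611/1.72 = 0.093217 + 0.20704 = 0.300.

0.300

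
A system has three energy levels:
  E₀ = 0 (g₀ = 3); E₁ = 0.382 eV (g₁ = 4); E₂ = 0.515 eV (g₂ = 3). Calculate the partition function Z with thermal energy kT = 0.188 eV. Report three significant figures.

Eᵢ/kT = 0, 2.0319, 2.7394.
Z = Σ gᵢe^(−Eᵢ/kT) = 3·e^(−0) + 4·e^(−2.0319) + 3·e^(−2.7394) = 3.0000 + 0.52434 + 0.19383 = 3.7182.

Z = 3.72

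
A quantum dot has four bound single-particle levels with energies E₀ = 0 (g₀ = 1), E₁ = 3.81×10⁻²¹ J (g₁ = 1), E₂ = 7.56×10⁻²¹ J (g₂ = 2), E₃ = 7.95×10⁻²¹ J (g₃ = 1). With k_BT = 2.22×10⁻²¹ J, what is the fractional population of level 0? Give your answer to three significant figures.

Eᵢ/kT = 0, 1.7162, 3.4054, 3.5811.
Z = Σ gᵢe^(−Eᵢ/kT) = 1·e^(−0) + 1·e^(−1.7162) + 2·e^(−3.4054) + 1·e^(−3.5811) = 1.0000 + 0.17975 + 0.066387 + 0.027845 = 1.2740.
P₀ = g₀ e^(−E₀/kT) / Z = 1.0000/1.2740 = 0.785.

0.785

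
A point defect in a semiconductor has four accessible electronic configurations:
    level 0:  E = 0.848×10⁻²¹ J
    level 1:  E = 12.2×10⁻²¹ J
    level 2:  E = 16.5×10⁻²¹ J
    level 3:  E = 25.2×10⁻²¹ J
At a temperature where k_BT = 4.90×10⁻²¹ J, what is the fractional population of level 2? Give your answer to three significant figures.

0.0358

Eᵢ/kT = 0.17306, 2.4898, 3.3673, 5.1429.
Z = Σ e^(−Eᵢ/kT) = e^(−0.17306) + e^(−2.4898) + e^(−3.3673) + e^(−5.1429) = 0.84109 + 0.082927 + 0.034483 + 0.0058407 = 0.96434.
P₂ = e^(−E₂/kT) / Z = 0.034483/0.96434 = 0.0358.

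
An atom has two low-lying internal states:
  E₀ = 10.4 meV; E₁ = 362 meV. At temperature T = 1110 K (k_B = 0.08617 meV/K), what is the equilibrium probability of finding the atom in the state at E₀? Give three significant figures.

0.975

k_BT = 0.08617 × 1110 K = 95.649 meV.
Eᵢ/kT = 0.10873, 3.7847.
Z = Σ e^(−Eᵢ/kT) = e^(−0.10873) + e^(−3.7847) = 0.89697 + 0.022716 = 0.91969.
P₀ = e^(−E₀/kT) / Z = 0.89697/0.91969 = 0.975.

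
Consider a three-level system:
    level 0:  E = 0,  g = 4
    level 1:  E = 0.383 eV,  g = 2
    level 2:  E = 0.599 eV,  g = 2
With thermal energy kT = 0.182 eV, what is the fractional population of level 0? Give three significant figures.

Eᵢ/kT = 0, 2.1044, 3.2912.
Z = Σ gᵢe^(−Eᵢ/kT) = 4·e^(−0) + 2·e^(−2.1044) + 2·e^(−3.2912) = 4.0000 + 0.24384 + 0.074418 = 4.3183.
P₀ = g₀ e^(−E₀/kT) / Z = 4.0000/4.3183 = 0.926.

0.926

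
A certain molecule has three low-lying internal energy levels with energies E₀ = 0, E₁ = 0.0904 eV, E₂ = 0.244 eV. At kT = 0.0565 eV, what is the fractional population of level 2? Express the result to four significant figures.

0.01096

Eᵢ/kT = 0, 1.60000, 4.31858.
Z = Σ e^(−Eᵢ/kT) = e^(−0) + e^(−1.60000) + e^(−4.31858) = 1.00000 + 0.201897 + 0.0133188 = 1.21522.
P₂ = e^(−E₂/kT) / Z = 0.0133188/1.21522 = 0.01096.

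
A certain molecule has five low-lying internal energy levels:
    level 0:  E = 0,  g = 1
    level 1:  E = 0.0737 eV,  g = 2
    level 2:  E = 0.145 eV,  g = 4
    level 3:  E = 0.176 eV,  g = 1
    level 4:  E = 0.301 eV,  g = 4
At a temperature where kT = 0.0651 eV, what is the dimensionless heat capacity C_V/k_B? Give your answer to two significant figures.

1.1

Eᵢ/kT = 0, 1.132, 2.227, 2.704, 4.624.
Z = Σ gᵢe^(−Eᵢ/kT) = 1·e^(−0) + 2·e^(−1.132) + 4·e^(−2.227) + 1·e^(−2.704) + 4·e^(−4.624) = 1.000 + 0.6448 + 0.4314 + 0.06694 + 0.03925 = 2.182.
⟨E⟩ = 0.06126 eV, ⟨E²⟩ = 0.008342 eV².
C_V/k_B = (⟨E²⟩ − ⟨E⟩²)/(kT)² = (0.008342 − 0.003753)/0.004238 = 1.1.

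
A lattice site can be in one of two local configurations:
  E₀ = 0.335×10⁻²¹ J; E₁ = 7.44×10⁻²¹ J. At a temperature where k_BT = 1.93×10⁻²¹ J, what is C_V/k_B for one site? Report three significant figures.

Eᵢ/kT = 0.17358, 3.8549.
Z = Σ e^(−Eᵢ/kT) = e^(−0.17358) + e^(−3.8549) = 0.84065 + 0.021176 = 0.86183.
⟨E⟩ = 0.50958, ⟨E²⟩ = 1.4696.
C_V/k_B = (⟨E²⟩ − ⟨E⟩²)/(kT)² = (1.4696 − 0.25967)/3.7249 = 0.325.

0.325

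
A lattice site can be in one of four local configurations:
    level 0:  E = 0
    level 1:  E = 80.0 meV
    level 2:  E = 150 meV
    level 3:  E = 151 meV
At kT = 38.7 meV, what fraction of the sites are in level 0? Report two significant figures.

Eᵢ/kT = 0, 2.067, 3.876, 3.902.
Z = Σ e^(−Eᵢ/kT) = e^(−0) + e^(−2.067) + e^(−3.876) + e^(−3.902) = 1.000 + 0.1266 + 0.02073 + 0.02020 = 1.168.
P₀ = e^(−E₀/kT) / Z = 1.000/1.168 = 0.86.

0.86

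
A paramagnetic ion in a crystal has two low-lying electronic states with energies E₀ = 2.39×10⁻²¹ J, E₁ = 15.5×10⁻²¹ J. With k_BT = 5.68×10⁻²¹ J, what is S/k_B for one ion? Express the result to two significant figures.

0.30

Eᵢ/kT = 0.4208, 2.729.
Z = Σ e^(−Eᵢ/kT) = e^(−0.4208) + e^(−2.729) = 0.6565 + 0.06528 = 0.7218.
⟨E⟩ = Σ EᵢPᵢ = 3.576 ×10⁻²¹ J.
S/k_B = ln Z + ⟨E⟩/kT = ln(0.7218) + 3.576/5.68 = -0.3260 + 0.6296 = 0.30.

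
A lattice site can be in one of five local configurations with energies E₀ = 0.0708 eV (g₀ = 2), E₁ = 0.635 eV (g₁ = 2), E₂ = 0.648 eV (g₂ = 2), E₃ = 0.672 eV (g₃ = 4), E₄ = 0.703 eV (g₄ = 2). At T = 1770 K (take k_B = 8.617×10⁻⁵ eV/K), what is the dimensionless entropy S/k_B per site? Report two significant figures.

k_BT = 8.617×10⁻⁵ × 1770 K = 0.1525 eV.
Eᵢ/kT = 0.4643, 4.164, 4.249, 4.407, 4.610.
Z = Σ gᵢe^(−Eᵢ/kT) = 2·e^(−0.4643) + 2·e^(−4.164) + 2·e^(−4.249) + 4·e^(−4.407) + 2·e^(−4.610) = 1.257 + 0.03109 + 0.02856 + 0.04877 + 0.01990 = 1.385.
⟨E⟩ = Σ EᵢPᵢ = 0.1256 eV.
S/k_B = ln Z + ⟨E⟩/kT = ln(1.385) + 0.1256/0.1525 = 0.3257 + 0.8236 = 1.1.

1.1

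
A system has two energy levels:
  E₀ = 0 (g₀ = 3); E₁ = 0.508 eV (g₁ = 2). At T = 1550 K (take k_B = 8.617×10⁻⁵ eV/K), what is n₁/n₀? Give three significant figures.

k_BT = 8.617×10⁻⁵ × 1550 K = 0.13356 eV.
n₁/n₀ = (g₁/g₀) exp[−(E₁−E₀)/kT] = (2/3) × exp(−(0.508 eV)/(0.13356 eV)) = (2/3) × exp(-3.8035) = 0.0149.

0.0149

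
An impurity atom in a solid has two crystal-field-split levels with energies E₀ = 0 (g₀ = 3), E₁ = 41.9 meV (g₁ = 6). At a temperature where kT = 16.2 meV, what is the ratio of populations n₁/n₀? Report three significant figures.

n₁/n₀ = (g₁/g₀) exp[−(E₁−E₀)/kT] = (6/3) × exp(−(41.9 meV)/(16.2 meV)) = (6/3) × exp(-2.5864) = 0.151.

0.151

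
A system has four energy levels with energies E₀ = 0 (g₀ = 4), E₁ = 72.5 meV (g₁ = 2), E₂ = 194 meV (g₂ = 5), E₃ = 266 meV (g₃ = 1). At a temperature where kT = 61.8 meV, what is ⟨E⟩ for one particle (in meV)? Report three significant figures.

18.7 meV

Eᵢ/kT = 0, 1.1731, 3.1392, 4.3042.
Z = Σ gᵢe^(−Eᵢ/kT) = 4·e^(−0) + 2·e^(−1.1731) + 5·e^(−3.1392) + 1·e^(−4.3042) = 4.0000 + 0.61881 + 0.21659 + 0.013512 = 4.8489.
⟨E⟩ = Σ Eᵢ gᵢe^(−Eᵢ/kT) / Z = (0·4.0000 + 72.5·0.61881 + 194·0.21659 + 266·0.013512) / 4.8489 = 18.7 meV.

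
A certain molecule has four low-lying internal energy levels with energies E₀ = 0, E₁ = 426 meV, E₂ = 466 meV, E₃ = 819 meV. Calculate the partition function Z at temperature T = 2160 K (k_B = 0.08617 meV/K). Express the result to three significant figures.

k_BT = 0.08617 × 2160 K = 186.13 meV.
Eᵢ/kT = 0, 2.2887, 2.5036, 4.4002.
Z = Σ e^(−Eᵢ/kT) = e^(−0) + e^(−2.2887) + e^(−2.5036) + e^(−4.4002) = 1.0000 + 0.10140 + 0.081790 + 0.012275 = 1.1955.

Z = 1.20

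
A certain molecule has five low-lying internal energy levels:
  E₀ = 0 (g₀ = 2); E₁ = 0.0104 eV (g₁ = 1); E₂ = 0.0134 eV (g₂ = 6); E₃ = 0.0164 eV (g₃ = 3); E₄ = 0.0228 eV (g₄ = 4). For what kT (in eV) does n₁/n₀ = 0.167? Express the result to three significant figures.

n₁/n₀ = (g₁/g₀) exp[−(E₁−E₀)/kT] = 0.167.
⇒ (E₁−E₀)/kT = ln((1/2)/0.167) = ln(2.9940) = 1.0966.
kT = 0.0104 eV / 1.0966 = 0.00948 eV.

0.00948 eV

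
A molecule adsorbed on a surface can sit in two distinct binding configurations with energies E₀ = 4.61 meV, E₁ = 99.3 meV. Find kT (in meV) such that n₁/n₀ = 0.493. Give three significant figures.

n₁/n₀ = exp[−(E₁−E₀)/kT] = 0.493.
⇒ (E₁−E₀)/kT = ln(1/0.493) = ln(2.0284) = 0.70725.
kT = 94.69 meV / 0.70725 = 134 meV.

134 meV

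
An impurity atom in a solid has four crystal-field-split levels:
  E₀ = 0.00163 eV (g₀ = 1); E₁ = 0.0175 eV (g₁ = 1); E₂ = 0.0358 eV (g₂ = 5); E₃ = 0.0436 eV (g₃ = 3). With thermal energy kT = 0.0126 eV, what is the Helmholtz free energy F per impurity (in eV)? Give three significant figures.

-0.00523 eV

Eᵢ/kT = 0.12937, 1.3889, 2.8413, 3.4603.
Z = Σ gᵢe^(−Eᵢ/kT) = 1·e^(−0.12937) + 1·e^(−1.3889) + 5·e^(−2.8413) + 3·e^(−3.4603) = 0.87865 + 0.24935 + 0.29175 + 0.094261 = 1.5140.
F = −kT ln Z = −0.0126 × ln(1.5140) = −0.0126 × 0.41476 = -0.00523 eV.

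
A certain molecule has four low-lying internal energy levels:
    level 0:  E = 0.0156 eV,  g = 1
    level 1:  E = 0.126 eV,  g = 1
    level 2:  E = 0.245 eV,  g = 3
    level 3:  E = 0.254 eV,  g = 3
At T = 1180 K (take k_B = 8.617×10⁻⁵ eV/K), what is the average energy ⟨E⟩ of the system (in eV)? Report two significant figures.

0.11 eV

k_BT = 8.617×10⁻⁵ × 1180 K = 0.1017 eV.
Eᵢ/kT = 0.1534, 1.239, 2.409, 2.498.
Z = Σ gᵢe^(−Eᵢ/kT) = 1·e^(−0.1534) + 1·e^(−1.239) + 3·e^(−2.409) + 3·e^(−2.498) = 0.8578 + 0.2897 + 0.2697 + 0.2467 = 1.664.
⟨E⟩ = Σ Eᵢ gᵢe^(−Eᵢ/kT) / Z = (0.0156·0.8578 + 0.126·0.2897 + 0.245·0.2697 + 0.254·0.2467) / 1.664 = 0.11 eV.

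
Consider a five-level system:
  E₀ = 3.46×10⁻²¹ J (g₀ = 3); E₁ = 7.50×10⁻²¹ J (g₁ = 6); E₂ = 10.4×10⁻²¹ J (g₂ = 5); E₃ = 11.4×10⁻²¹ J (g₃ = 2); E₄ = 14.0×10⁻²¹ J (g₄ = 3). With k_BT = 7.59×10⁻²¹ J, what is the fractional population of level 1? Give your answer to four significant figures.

0.3531

Eᵢ/kT = 0.455863, 0.988142, 1.37022, 1.50198, 1.84453.
Z = Σ gᵢe^(−Eᵢ/kT) = 3·e^(−0.455863) + 6·e^(−0.988142) + 5·e^(−1.37022) + 2·e^(−1.50198) + 3·e^(−1.84453) = 1.90170 + 2.23361 + 1.27026 + 0.445378 + 0.474299 = 6.32525.
P₁ = g₁ e^(−E₁/kT) / Z = 2.23361/6.32525 = 0.3531.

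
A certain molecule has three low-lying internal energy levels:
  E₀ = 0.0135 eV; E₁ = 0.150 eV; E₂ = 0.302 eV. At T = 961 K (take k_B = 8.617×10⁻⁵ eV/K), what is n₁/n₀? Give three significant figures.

0.192

k_BT = 8.617×10⁻⁵ × 961 K = 0.082809 eV.
n₁/n₀ = exp[−(E₁−E₀)/kT] = exp(−(0.1365 eV)/(0.082809 eV)) = exp(-1.6484) = 0.192.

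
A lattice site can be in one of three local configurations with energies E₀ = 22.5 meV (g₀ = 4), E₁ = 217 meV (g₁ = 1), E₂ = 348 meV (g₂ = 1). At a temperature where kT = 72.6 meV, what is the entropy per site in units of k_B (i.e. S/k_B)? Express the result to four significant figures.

Eᵢ/kT = 0.309917, 2.98898, 4.79339.
Z = Σ gᵢe^(−Eᵢ/kT) = 4·e^(−0.309917) + 1·e^(−2.98898) + 1·e^(−4.79339) = 2.93403 + 0.0503388 + 0.00828433 = 2.99265.
⟨E⟩ = Σ EᵢPᵢ = 26.6727 meV.
S/k_B = ln Z + ⟨E⟩/kT = ln(2.99265) + 26.6727/72.6 = 1.09616 + 0.367393 = 1.464.

1.464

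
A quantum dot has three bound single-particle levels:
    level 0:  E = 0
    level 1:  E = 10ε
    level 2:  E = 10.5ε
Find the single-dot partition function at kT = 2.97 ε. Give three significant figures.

Eᵢ/kT = 0, 3.3670, 3.5354.
Z = Σ e^(−Eᵢ/kT) = e^(−0) + e^(−3.3670) + e^(−3.5354) = 1.0000 + 0.034493 + 0.029147 = 1.0636.

Z = 1.06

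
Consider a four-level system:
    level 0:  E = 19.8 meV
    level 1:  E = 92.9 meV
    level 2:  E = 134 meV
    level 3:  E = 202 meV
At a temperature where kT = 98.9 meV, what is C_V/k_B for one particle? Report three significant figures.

Eᵢ/kT = 0.20020, 0.93933, 1.3549, 2.0425.
Z = Σ e^(−Eᵢ/kT) = e^(−0.20020) + e^(−0.93933) + e^(−1.3549) + e^(−2.0425) = 0.81857 + 0.39089 + 0.25797 + 0.12970 = 1.5971.
⟨E⟩ = 70.934 meV, ⟨E²⟩ = 8527.2 meV².
C_V/k_B = (⟨E²⟩ − ⟨E⟩²)/(kT)² = (8527.2 − 5031.6)/9781.2 = 0.357.

0.357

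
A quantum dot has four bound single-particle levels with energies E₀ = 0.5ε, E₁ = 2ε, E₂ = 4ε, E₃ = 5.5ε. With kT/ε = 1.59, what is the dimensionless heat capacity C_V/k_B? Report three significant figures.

0.614

Eᵢ/kT = 0.31447, 1.2579, 2.5157, 3.4591.
Z = Σ e^(−Eᵢ/kT) = e^(−0.31447) + e^(−1.2579) + e^(−2.5157) + e^(−3.4591) = 0.73018 + 0.28425 + 0.080806 + 0.031458 = 1.1267.
⟨E⟩ = 1.2690 ε, ⟨E²⟩ = 3.1633 ε².
C_V/k_B = (⟨E²⟩ − ⟨E⟩²)/(kT)² = (3.1633 − 1.6104)/2.5281 = 0.614.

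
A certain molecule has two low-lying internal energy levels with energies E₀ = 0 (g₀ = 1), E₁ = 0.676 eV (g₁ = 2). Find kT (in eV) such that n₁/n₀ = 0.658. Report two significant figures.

n₁/n₀ = (g₁/g₀) exp[−(E₁−E₀)/kT] = 0.658.
⇒ (E₁−E₀)/kT = ln((2/1)/0.658) = ln(3.040) = 1.112.
kT = 0.676 eV / 1.112 = 0.61 eV.

0.61 eV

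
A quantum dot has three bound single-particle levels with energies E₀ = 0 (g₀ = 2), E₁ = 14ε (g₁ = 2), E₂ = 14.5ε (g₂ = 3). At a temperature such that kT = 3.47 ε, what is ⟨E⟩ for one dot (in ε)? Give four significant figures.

0.5582 ε

Eᵢ/kT = 0, 4.03458, 4.17867.
Z = Σ gᵢe^(−Eᵢ/kT) = 2·e^(−0) + 2·e^(−4.03458) + 3·e^(−4.17867) = 2.00000 + 0.0353862 + 0.0459566 = 2.08134.
⟨E⟩ = Σ Eᵢ gᵢe^(−Eᵢ/kT) / Z = (0·2.00000 + 14·0.0353862 + 14.5·0.0459566) / 2.08134 = 0.5582 ε.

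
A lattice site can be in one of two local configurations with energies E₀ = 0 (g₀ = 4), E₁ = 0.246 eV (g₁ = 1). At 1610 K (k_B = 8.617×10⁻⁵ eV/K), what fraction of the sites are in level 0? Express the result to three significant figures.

k_BT = 8.617×10⁻⁵ × 1610 K = 0.13873 eV.
Eᵢ/kT = 0, 1.7732.
Z = Σ gᵢe^(−Eᵢ/kT) = 4·e^(−0) + 1·e^(−1.7732) = 4.0000 + 0.16979 = 4.1698.
P₀ = g₀ e^(−E₀/kT) / Z = 4.0000/4.1698 = 0.959.

0.959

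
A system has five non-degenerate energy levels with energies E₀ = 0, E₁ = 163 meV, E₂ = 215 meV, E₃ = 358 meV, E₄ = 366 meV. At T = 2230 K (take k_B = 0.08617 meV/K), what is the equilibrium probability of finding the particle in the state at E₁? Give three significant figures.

0.208

k_BT = 0.08617 × 2230 K = 192.16 meV.
Eᵢ/kT = 0, 0.84825, 1.1189, 1.8630, 1.9047.
Z = Σ e^(−Eᵢ/kT) = e^(−0) + e^(−0.84825) + e^(−1.1189) + e^(−1.8630) + e^(−1.9047) = 1.0000 + 0.42816 + 0.32664 + 0.15521 + 0.14887 = 2.0589.
P₁ = e^(−E₁/kT) / Z = 0.42816/2.0589 = 0.208.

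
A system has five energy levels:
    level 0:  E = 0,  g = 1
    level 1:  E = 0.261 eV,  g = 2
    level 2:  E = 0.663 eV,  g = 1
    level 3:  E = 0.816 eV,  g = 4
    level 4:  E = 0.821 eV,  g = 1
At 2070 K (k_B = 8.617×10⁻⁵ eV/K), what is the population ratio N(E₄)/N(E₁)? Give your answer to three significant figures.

0.0217

k_BT = 8.617×10⁻⁵ × 2070 K = 0.17837 eV.
n₄/n₁ = (g₄/g₁) exp[−(E₄−E₁)/kT] = (1/2) × exp(−(0.560 eV)/(0.17837 eV)) = (1/2) × exp(-3.1395) = 0.0217.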